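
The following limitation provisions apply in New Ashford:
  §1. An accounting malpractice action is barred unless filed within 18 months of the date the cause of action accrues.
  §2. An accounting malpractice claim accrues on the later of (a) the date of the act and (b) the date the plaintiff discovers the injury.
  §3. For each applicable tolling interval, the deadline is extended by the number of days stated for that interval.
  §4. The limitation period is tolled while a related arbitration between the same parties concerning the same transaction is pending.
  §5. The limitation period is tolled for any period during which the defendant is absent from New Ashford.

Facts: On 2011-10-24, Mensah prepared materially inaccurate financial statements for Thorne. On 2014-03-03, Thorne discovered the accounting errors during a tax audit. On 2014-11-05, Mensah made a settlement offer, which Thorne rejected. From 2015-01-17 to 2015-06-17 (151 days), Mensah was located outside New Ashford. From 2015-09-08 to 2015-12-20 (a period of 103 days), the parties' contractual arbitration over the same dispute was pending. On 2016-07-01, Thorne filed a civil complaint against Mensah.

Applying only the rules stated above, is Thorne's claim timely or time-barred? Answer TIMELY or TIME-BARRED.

The claim accrued on 2014-03-03 — the later of the 2011-10-24 act and the 2014-03-03 discovery.
18 months from 2014-03-03 is 2015-09-03.
The defendant's absence from the jurisdiction from 2015-01-17 to 2015-06-17 tolled the period for 151 days, extending the deadline to 2016-02-01.
The period was tolled for 103 days by the pending related arbitration (2015-09-08 to 2015-12-20), pushing the deadline to 2016-05-14.
None of the other events listed affects the running of the period under the stated rules.
Thorne filed on 2016-07-01, after the 2016-05-14 deadline, so the action is time-barred.

TIME-BARRED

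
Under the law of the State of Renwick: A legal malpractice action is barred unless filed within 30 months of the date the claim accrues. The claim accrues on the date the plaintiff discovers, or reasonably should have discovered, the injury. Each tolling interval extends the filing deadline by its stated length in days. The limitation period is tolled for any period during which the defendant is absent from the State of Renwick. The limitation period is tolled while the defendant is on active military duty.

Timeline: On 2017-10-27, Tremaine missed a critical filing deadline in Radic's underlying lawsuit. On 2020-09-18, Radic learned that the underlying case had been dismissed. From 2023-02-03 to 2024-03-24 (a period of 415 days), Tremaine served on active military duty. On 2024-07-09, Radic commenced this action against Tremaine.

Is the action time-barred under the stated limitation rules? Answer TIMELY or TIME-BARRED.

TIME-BARRED

The claim did not accrue until Radic discovered the injury on 2020-09-18; the 2017-10-27 act date does not start the clock under the stated rule.
The untolled deadline — 30 months after 2020-09-18 — is 2023-03-18.
Because the defendant's active military service ran from 2023-02-03 to 2024-03-24, the deadline is extended by 415 days to 2024-05-06.
The 2024-07-09 filing falls after the 2024-05-06 deadline; the claim is time-barred.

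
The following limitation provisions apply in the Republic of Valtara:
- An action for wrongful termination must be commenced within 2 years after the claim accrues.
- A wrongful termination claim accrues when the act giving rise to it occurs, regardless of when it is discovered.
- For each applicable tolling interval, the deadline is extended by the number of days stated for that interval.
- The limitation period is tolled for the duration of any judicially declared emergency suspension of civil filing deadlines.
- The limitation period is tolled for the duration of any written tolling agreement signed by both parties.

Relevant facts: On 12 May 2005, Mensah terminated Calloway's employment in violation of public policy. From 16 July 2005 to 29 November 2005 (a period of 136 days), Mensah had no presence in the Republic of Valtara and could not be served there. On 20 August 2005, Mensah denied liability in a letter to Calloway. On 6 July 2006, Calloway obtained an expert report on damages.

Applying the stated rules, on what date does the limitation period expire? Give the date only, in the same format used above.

The claim accrued on 12 May 2005, when the wrongful act occurred.
2 years from 12 May 2005 is 12 May 2007.
No stated provision tolls the period for the defendant's absence, so the interval from 16 July 2005 to 29 November 2005 has no effect on the deadline.
None of the other events listed affects the running of the period under the stated rules.

12 May 2007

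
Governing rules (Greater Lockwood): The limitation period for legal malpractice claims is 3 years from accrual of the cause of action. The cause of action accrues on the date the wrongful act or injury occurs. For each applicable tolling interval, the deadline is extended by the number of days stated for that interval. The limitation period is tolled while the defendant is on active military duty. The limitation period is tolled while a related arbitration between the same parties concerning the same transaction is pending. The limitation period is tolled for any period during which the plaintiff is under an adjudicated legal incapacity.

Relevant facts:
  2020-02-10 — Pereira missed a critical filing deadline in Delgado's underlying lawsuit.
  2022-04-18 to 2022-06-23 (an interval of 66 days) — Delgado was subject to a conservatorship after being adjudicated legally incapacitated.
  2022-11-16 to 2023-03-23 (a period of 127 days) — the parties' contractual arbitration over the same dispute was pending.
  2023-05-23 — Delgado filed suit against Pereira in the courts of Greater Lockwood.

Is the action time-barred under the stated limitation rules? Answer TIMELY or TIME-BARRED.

TIMELY

The limitation period began to run on 2020-02-10.
3 years from 2020-02-10 is 2023-02-10.
The period was tolled for 66 days by the plaintiff's legal incapacity (2022-04-18 to 2022-06-23), pushing the deadline to 2023-04-17.
Because the pending related arbitration ran from 2022-11-16 to 2023-03-23, the deadline is extended by 127 days to 2023-08-22.
Delgado filed on 2023-05-23, before the 2023-08-22 deadline, so the action is timely.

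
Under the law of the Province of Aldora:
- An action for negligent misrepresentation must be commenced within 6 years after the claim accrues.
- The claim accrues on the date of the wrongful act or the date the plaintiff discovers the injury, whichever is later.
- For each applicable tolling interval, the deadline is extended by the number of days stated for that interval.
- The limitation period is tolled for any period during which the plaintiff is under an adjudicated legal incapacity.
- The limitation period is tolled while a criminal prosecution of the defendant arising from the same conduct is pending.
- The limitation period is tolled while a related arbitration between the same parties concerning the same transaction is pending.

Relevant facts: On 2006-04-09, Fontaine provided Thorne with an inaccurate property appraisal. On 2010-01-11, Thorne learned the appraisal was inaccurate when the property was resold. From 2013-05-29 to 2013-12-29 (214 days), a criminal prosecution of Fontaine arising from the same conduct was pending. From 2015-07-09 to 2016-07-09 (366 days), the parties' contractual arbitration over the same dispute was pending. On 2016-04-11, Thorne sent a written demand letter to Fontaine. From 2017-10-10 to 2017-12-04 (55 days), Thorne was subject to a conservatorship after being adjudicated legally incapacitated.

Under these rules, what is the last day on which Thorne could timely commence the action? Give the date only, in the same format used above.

2017-08-13

Because discovery on 2010-01-11 post-dates the 2006-04-09 act, accrual under the later-of rule falls on 2010-01-11.
Adding the 6 years base period to 2010-01-11 gives a deadline of 2016-01-11, before any tolling.
Because the pending criminal prosecution ran from 2013-05-29 to 2013-12-29, the deadline is extended by 214 days to 2016-08-12.
Because the pending related arbitration ran from 2015-07-09 to 2016-07-09, the deadline is extended by 366 days to 2017-08-13.
The plaintiff's legal incapacity starting 2017-10-10 came too late — the period had run on 2017-08-13 — and so does not extend the deadline.
The other events in the timeline have no effect on the limitation period under the stated rules.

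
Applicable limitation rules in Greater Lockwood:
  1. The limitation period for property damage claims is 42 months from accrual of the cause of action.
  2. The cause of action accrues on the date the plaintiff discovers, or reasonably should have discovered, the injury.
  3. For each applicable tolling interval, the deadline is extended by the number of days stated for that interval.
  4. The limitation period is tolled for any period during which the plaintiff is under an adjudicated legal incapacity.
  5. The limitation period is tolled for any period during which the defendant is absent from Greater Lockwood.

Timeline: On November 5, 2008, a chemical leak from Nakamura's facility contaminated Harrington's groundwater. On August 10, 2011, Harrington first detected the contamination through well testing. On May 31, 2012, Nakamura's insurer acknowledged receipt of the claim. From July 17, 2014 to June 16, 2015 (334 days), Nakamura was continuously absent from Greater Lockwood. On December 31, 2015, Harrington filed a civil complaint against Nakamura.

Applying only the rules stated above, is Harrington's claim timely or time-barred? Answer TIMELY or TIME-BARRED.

Accrual is tied to discovery, so the period began on August 10, 2011 rather than on November 5, 2008 when the act occurred.
The untolled deadline — 42 months after August 10, 2011 — is February 10, 2015.
The defendant's absence from the jurisdiction from July 17, 2014 to June 16, 2015 tolled the period for 334 days, extending the deadline to January 10, 2016.
None of the other events listed affects the running of the period under the stated rules.
The December 31, 2015 filing precedes the January 10, 2016 deadline; the claim is timely.

TIMELY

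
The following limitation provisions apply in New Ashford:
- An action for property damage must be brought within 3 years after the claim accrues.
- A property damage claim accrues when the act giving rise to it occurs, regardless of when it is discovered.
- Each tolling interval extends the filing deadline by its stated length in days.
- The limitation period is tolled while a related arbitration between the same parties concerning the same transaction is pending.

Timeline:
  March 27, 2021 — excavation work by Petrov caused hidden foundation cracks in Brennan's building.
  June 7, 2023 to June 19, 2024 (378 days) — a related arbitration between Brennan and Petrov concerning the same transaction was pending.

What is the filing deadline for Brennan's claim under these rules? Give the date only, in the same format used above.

April 9, 2025

The claim accrued on March 27, 2021, the date of the act.
Adding the 3 years base period to March 27, 2021 gives a deadline of March 27, 2024, before any tolling.
The period was tolled for 378 days by the pending related arbitration (June 7, 2023 to June 19, 2024), pushing the deadline to April 9, 2025.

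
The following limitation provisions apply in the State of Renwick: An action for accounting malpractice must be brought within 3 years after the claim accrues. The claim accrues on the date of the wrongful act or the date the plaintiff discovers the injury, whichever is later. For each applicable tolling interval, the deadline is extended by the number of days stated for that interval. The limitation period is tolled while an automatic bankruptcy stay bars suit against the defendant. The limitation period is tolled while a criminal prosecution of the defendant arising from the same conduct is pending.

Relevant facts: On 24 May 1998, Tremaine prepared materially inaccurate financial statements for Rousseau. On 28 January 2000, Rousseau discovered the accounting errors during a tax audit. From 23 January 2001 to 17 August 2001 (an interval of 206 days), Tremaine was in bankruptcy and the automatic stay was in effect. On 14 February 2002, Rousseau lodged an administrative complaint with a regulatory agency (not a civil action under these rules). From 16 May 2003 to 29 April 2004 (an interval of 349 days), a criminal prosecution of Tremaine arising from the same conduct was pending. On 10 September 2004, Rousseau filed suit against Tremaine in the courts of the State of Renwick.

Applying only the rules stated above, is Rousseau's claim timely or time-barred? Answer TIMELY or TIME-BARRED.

Because discovery on 28 January 2000 post-dates the 24 May 1998 act, accrual under the later-of rule falls on 28 January 2000.
Adding the 3 years base period to 28 January 2000 gives a deadline of 28 January 2003, before any tolling.
The automatic bankruptcy stay from 23 January 2001 to 17 August 2001 tolled the period for 206 days, extending the deadline to 22 August 2003.
The pending criminal prosecution from 16 May 2003 to 29 April 2004 tolled the period for 349 days, extending the deadline to 5 August 2004.
The other events in the timeline have no effect on the limitation period under the stated rules.
The 10 September 2004 filing falls after the 5 August 2004 deadline; the claim is time-barred.

TIME-BARRED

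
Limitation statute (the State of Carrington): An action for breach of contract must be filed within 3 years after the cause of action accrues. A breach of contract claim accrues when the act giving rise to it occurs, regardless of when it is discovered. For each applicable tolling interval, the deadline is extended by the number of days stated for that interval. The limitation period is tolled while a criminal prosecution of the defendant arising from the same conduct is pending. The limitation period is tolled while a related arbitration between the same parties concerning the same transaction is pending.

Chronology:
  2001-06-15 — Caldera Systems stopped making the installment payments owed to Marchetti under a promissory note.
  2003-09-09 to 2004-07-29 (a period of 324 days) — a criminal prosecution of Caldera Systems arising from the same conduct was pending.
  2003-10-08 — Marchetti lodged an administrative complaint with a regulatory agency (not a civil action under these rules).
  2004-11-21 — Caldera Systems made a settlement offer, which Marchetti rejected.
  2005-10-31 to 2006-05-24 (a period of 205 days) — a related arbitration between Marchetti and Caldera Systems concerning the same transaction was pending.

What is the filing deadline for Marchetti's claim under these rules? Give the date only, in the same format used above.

2005-05-05

The claim accrued on 2001-06-15, when the wrongful act occurred.
Adding the 3 years base period to 2001-06-15 gives a deadline of 2004-06-15, before any tolling.
The pending criminal prosecution from 2003-09-09 to 2004-07-29 tolled the period for 324 days, extending the deadline to 2005-05-05.
The pending related arbitration from 2005-10-31 to 2006-05-24 began after the period had already run on 2005-05-05, so it has no tolling effect.
Nothing else in the chronology tolls or restarts the period.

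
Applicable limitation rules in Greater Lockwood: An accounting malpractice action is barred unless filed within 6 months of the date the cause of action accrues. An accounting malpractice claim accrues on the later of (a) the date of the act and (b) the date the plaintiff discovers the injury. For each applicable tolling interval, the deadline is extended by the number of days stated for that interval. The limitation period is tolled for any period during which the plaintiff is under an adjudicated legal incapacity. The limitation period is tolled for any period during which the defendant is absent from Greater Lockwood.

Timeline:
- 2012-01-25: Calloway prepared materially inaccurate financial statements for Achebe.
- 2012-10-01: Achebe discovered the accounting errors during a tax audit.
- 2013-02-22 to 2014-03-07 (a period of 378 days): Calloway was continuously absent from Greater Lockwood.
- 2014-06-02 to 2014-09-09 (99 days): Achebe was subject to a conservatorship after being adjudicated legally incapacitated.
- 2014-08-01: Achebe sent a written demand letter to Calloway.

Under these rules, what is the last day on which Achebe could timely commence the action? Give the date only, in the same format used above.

The claim accrued on 2012-10-01 — the later of the 2012-01-25 act and the 2012-10-01 discovery.
The untolled deadline — 6 months after 2012-10-01 — is 2013-04-01.
The defendant's absence from the jurisdiction from 2013-02-22 to 2014-03-07 tolled the period for 378 days, extending the deadline to 2014-04-14.
By the time the plaintiff's legal incapacity began on 2014-06-02, the limitation period had already expired on 2014-04-14; that interval cannot revive it.
Nothing else in the chronology tolls or restarts the period.

2014-04-14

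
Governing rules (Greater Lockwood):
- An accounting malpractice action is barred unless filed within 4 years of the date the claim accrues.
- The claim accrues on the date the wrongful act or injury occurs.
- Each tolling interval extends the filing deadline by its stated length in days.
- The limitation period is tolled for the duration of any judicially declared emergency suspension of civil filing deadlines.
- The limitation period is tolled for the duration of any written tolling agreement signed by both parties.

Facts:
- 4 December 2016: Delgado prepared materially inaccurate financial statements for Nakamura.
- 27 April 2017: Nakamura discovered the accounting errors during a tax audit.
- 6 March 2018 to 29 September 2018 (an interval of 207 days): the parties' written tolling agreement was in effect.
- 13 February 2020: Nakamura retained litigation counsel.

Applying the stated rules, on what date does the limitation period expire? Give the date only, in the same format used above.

Because the rule ties accrual to occurrence, the claim accrued on 4 December 2016, not on the 27 April 2017 discovery date.
4 years from 4 December 2016 is 4 December 2020.
The written tolling agreement from 6 March 2018 to 29 September 2018 tolled the period for 207 days, extending the deadline to 29 June 2021.
The other events in the timeline have no effect on the limitation period under the stated rules.

29 June 2021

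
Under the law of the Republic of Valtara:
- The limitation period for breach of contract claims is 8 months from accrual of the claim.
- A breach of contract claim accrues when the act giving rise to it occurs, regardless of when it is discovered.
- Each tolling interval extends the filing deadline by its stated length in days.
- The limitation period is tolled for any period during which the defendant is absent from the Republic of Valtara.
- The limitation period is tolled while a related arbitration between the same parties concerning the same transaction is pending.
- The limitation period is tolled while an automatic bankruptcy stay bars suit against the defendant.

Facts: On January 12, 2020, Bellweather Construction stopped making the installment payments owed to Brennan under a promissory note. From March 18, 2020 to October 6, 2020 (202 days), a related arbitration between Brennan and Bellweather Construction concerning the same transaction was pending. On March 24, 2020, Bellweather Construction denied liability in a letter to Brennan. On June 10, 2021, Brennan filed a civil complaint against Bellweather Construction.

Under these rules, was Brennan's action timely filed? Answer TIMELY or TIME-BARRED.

The claim accrued on January 12, 2020, the date of the act.
8 months from January 12, 2020 is September 12, 2020.
The period was tolled for 202 days by the pending related arbitration (March 18, 2020 to October 6, 2020), pushing the deadline to April 2, 2021.
Nothing else in the chronology tolls or restarts the period.
The June 10, 2021 filing falls after the April 2, 2021 deadline; the claim is time-barred.

TIME-BARRED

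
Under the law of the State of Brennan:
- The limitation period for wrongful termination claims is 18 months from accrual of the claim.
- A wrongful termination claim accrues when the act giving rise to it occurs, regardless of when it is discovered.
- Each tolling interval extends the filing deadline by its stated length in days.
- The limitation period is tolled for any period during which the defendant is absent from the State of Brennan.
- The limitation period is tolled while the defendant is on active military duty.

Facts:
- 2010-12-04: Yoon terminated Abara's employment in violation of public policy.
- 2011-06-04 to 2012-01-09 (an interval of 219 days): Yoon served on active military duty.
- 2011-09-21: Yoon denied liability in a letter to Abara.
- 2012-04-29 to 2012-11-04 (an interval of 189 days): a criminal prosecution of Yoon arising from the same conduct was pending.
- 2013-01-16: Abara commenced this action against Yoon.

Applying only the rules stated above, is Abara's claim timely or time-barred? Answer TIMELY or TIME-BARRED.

The claim accrued on 2010-12-04, the date of the act.
18 months from 2010-12-04 is 2012-06-04.
The period was tolled for 219 days by the defendant's active military service (2011-06-04 to 2012-01-09), pushing the deadline to 2013-01-09.
No stated provision tolls the period for a criminal prosecution, so the interval from 2012-04-29 to 2012-11-04 has no effect on the deadline.
None of the other events listed affects the running of the period under the stated rules.
The 2013-01-16 filing falls after the 2013-01-09 deadline; the claim is time-barred.

TIME-BARRED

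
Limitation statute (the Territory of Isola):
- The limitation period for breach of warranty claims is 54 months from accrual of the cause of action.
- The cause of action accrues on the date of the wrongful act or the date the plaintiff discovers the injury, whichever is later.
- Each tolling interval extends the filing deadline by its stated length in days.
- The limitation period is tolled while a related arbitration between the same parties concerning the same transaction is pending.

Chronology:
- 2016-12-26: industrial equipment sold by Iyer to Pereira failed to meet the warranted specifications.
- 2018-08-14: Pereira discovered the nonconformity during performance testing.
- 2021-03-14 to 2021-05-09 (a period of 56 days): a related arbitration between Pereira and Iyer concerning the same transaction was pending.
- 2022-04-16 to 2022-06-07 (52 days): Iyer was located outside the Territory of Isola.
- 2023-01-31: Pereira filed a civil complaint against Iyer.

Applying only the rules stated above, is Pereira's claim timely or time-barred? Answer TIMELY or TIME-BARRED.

TIMELY

The claim accrued on 2018-08-14 — the later of the 2016-12-26 act and the 2018-08-14 discovery.
Adding the 54 months base period to 2018-08-14 gives a deadline of 2023-02-14, before any tolling.
Because the pending related arbitration ran from 2021-03-14 to 2021-05-09, the deadline is extended by 56 days to 2023-04-11.
Although the defendant's absence ran from 2022-04-16 to 2022-06-07, the stated rules do not make that a tolling event, so it is disregarded.
Pereira filed on 2023-01-31, before the 2023-04-11 deadline, so the action is timely.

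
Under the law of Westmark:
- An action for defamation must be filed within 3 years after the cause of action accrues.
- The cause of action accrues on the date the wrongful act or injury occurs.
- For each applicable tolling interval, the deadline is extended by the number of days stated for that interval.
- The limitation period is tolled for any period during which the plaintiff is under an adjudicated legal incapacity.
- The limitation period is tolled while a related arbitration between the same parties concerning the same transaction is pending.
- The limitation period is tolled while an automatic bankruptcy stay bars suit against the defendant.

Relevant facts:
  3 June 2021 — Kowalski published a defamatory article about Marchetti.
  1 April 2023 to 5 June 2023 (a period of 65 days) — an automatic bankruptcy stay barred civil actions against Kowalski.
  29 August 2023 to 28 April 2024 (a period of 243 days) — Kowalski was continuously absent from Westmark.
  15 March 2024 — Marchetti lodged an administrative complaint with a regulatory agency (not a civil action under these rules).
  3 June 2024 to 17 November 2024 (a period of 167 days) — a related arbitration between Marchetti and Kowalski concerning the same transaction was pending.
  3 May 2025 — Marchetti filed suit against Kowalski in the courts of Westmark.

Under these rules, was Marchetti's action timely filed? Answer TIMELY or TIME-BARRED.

The claim accrued on 3 June 2021, when the wrongful act occurred.
Adding the 3 years base period to 3 June 2021 gives a deadline of 3 June 2024, before any tolling.
The automatic bankruptcy stay from 1 April 2023 to 5 June 2023 tolled the period for 65 days, extending the deadline to 7 August 2024.
The pending related arbitration from 3 June 2024 to 17 November 2024 tolled the period for 167 days, extending the deadline to 21 January 2025.
No stated provision tolls the period for the defendant's absence, so the interval from 29 August 2023 to 28 April 2024 has no effect on the deadline.
None of the other events listed affects the running of the period under the stated rules.
Filing on 3 May 2025 missed the 21 January 2025 deadline — the action is time-barred.

TIME-BARRED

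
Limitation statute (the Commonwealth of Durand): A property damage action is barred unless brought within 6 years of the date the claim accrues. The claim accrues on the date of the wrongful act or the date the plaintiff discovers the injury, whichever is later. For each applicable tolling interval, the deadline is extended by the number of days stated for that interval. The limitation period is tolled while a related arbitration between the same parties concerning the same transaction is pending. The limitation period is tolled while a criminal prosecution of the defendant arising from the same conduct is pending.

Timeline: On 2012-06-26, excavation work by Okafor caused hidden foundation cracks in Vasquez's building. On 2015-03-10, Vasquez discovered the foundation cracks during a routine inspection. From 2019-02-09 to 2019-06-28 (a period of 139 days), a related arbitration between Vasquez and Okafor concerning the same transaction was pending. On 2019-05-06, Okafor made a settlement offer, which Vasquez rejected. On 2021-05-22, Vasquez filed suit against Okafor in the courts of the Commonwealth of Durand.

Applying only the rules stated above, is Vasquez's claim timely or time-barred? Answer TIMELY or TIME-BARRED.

TIMELY

Taking the later of the act (2012-06-26) and discovery (2015-03-10), the claim accrued on 2015-03-10.
The untolled deadline — 6 years after 2015-03-10 — is 2021-03-10.
Because the pending related arbitration ran from 2019-02-09 to 2019-06-28, the deadline is extended by 139 days to 2021-07-27.
None of the other events listed affects the running of the period under the stated rules.
Filing on 2021-05-22 beat the 2021-07-27 deadline — the action is timely.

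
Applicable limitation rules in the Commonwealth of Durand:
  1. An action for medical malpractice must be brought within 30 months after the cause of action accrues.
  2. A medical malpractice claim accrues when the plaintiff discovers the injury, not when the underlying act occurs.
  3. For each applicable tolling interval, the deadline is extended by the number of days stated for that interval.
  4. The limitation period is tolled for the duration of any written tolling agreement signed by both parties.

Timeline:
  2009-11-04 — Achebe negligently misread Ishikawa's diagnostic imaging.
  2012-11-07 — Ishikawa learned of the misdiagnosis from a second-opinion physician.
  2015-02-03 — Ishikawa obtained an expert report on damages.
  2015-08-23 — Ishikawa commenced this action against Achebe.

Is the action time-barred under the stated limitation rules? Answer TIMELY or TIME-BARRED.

TIME-BARRED

The claim did not accrue until Ishikawa discovered the injury on 2012-11-07; the 2009-11-04 act date does not start the clock under the stated rule.
The untolled deadline — 30 months after 2012-11-07 — is 2015-05-07.
The other events in the timeline have no effect on the limitation period under the stated rules.
The 2015-08-23 filing falls after the 2015-05-07 deadline; the claim is time-barred.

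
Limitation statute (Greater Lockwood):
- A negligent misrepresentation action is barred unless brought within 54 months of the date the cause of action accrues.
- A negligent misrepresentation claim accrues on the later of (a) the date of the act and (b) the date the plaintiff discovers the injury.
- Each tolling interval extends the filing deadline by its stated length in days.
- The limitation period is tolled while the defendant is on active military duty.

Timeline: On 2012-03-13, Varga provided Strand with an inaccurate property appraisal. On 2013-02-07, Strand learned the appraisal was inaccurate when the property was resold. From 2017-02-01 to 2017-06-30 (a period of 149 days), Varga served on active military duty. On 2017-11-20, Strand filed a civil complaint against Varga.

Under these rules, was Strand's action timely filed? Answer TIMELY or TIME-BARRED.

The claim accrued on 2013-02-07 — the later of the 2012-03-13 act and the 2013-02-07 discovery.
54 months from 2013-02-07 is 2017-08-07.
Because the defendant's active military service ran from 2017-02-01 to 2017-06-30, the deadline is extended by 149 days to 2018-01-03.
The 2017-11-20 filing precedes the 2018-01-03 deadline; the claim is timely.

TIMELY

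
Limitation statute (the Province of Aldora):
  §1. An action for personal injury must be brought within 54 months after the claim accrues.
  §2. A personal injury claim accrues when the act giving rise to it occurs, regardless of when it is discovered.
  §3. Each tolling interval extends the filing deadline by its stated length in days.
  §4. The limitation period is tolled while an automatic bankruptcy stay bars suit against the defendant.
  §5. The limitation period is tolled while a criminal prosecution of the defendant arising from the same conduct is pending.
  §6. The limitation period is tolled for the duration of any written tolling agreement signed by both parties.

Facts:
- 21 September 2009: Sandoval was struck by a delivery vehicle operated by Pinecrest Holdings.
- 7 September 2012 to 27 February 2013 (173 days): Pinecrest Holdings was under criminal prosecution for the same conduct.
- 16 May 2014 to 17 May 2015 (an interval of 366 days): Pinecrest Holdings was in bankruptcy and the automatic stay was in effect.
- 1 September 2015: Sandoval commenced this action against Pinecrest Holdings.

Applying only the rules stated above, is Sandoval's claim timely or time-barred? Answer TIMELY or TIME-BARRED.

The limitation period began to run on 21 September 2009.
Adding the 54 months base period to 21 September 2009 gives a deadline of 21 March 2014, before any tolling.
Because the pending criminal prosecution ran from 7 September 2012 to 27 February 2013, the deadline is extended by 173 days to 10 September 2014.
The automatic bankruptcy stay from 16 May 2014 to 17 May 2015 tolled the period for 366 days, extending the deadline to 11 September 2015.
Filing on 1 September 2015 beat the 11 September 2015 deadline — the action is timely.

TIMELY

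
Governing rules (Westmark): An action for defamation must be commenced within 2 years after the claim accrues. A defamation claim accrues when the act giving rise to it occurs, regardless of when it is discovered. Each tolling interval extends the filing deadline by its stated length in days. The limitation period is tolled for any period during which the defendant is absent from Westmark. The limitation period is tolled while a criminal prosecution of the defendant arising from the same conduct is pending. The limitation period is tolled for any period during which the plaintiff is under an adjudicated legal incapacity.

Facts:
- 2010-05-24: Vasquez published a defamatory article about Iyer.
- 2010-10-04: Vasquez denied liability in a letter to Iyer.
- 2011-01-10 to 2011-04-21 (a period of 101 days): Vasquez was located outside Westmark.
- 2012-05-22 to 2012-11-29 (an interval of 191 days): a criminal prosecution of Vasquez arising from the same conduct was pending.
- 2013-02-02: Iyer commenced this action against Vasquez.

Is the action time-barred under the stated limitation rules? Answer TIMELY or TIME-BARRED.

TIMELY

The claim accrued on 2010-05-24, when the wrongful act occurred.
Adding the 2 years base period to 2010-05-24 gives a deadline of 2012-05-24, before any tolling.
The period was tolled for 101 days by the defendant's absence from the jurisdiction (2011-01-10 to 2011-04-21), pushing the deadline to 2012-09-02.
The pending criminal prosecution from 2012-05-22 to 2012-11-29 tolled the period for 191 days, extending the deadline to 2013-03-12.
The other events in the timeline have no effect on the limitation period under the stated rules.
Filing on 2013-02-02 beat the 2013-03-12 deadline — the action is timely.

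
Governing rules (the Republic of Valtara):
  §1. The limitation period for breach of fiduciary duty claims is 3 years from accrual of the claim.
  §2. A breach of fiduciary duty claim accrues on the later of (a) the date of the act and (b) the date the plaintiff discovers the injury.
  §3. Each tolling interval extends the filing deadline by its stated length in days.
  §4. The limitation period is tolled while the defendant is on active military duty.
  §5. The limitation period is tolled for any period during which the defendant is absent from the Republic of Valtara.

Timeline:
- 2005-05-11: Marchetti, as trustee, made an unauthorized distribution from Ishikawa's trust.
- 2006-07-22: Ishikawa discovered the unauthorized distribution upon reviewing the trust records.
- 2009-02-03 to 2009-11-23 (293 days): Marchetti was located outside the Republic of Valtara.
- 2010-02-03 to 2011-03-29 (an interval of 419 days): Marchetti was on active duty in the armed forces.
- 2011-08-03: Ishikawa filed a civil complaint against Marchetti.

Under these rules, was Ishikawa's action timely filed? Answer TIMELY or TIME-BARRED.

TIME-BARRED

The claim accrued on 2006-07-22 — the later of the 2005-05-11 act and the 2006-07-22 discovery.
3 years from 2006-07-22 is 2009-07-22.
The period was tolled for 293 days by the defendant's absence from the jurisdiction (2009-02-03 to 2009-11-23), pushing the deadline to 2010-05-11.
The defendant's active military service from 2010-02-03 to 2011-03-29 tolled the period for 419 days, extending the deadline to 2011-07-04.
Ishikawa filed on 2011-08-03, after the 2011-07-04 deadline, so the action is time-barred.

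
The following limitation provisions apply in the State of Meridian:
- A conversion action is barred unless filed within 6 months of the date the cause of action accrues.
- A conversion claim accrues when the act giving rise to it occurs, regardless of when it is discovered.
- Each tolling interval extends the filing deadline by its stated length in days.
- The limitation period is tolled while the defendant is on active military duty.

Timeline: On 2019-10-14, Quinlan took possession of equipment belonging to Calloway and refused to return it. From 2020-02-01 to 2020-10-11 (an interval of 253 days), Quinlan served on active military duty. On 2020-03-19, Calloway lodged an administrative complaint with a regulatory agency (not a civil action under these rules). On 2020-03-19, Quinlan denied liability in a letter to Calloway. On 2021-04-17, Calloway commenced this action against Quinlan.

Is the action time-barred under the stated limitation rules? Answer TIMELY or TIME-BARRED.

TIME-BARRED

The claim accrued on 2019-10-14, when the wrongful act occurred.
Adding the 6 months base period to 2019-10-14 gives a deadline of 2020-04-14, before any tolling.
The period was tolled for 253 days by the defendant's active military service (2020-02-01 to 2020-10-11), pushing the deadline to 2020-12-23.
None of the other events listed affects the running of the period under the stated rules.
The 2021-04-17 filing falls after the 2020-12-23 deadline; the claim is time-barred.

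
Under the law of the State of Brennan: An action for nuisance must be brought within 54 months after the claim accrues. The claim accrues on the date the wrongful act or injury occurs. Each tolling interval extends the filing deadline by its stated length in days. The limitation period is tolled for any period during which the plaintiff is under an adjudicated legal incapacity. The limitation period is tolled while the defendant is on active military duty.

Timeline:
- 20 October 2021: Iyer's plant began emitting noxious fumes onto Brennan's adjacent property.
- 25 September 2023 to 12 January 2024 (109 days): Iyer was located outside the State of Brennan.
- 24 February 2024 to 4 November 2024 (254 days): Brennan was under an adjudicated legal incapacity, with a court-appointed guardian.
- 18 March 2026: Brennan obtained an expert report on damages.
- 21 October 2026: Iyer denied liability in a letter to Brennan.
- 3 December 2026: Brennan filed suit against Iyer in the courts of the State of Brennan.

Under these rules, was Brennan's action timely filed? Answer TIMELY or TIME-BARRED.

TIMELY

The claim accrued on 20 October 2021, the date of the act.
The untolled deadline — 54 months after 20 October 2021 — is 20 April 2026.
The period was tolled for 254 days by the plaintiff's legal incapacity (24 February 2024 to 4 November 2024), pushing the deadline to 30 December 2026.
No stated provision tolls the period for the defendant's absence, so the interval from 25 September 2023 to 12 January 2024 has no effect on the deadline.
Nothing else in the chronology tolls or restarts the period.
Filing on 3 December 2026 beat the 30 December 2026 deadline — the action is timely.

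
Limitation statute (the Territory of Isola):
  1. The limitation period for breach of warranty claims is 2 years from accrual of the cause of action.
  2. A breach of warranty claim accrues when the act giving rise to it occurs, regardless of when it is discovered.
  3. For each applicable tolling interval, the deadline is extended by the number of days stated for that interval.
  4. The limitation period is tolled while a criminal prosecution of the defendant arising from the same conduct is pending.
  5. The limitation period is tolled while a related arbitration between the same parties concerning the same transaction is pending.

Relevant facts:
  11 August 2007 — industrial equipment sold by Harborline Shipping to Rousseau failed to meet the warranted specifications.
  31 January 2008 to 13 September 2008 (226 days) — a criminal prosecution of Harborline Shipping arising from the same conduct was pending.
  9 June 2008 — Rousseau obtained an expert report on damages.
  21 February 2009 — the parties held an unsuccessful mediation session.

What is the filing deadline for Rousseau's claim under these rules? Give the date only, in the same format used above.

The limitation period began to run on 11 August 2007.
2 years from 11 August 2007 is 11 August 2009.
The pending criminal prosecution from 31 January 2008 to 13 September 2008 tolled the period for 226 days, extending the deadline to 25 March 2010.
The other events in the timeline have no effect on the limitation period under the stated rules.

25 March 2010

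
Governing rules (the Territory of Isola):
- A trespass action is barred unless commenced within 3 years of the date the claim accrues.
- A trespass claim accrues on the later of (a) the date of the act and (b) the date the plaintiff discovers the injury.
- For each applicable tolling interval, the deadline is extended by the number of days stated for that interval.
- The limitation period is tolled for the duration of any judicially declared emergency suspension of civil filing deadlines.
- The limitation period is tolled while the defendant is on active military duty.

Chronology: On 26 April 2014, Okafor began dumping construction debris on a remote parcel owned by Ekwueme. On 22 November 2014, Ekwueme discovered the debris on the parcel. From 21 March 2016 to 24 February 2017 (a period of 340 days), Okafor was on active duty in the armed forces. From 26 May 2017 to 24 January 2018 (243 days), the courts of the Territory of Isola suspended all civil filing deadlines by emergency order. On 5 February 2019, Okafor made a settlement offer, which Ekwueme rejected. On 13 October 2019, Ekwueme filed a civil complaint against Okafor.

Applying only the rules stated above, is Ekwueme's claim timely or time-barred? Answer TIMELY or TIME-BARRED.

TIME-BARRED

Taking the later of the act (26 April 2014) and discovery (22 November 2014), the claim accrued on 22 November 2014.
3 years from 22 November 2014 is 22 November 2017.
The period was tolled for 340 days by the defendant's active military service (21 March 2016 to 24 February 2017), pushing the deadline to 28 October 2018.
Because the emergency suspension of filing deadlines ran from 26 May 2017 to 24 January 2018, the deadline is extended by 243 days to 28 June 2019.
The other events in the timeline have no effect on the limitation period under the stated rules.
Ekwueme filed on 13 October 2019, after the 28 June 2019 deadline, so the action is time-barred.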